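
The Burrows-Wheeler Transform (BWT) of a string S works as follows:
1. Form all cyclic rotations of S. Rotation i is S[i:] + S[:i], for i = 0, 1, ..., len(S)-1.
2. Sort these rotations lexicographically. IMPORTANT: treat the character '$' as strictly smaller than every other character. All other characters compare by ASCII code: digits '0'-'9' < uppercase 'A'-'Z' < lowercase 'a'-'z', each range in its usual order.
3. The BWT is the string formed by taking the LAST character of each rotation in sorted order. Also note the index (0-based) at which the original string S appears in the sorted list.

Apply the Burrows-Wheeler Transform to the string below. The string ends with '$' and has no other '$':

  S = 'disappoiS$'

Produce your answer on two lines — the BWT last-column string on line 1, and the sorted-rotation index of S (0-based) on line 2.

All 10 rotations (rotation i = S[i:]+S[:i]):
  rot[0] = disappoiS$
  rot[1] = isappoiS$d
  rot[2] = sappoiS$di
  rot[3] = appoiS$dis
  rot[4] = ppoiS$disa
  rot[5] = poiS$disap
  rot[6] = oiS$disapp
  rot[7] = iS$disappo
  rot[8] = S$disappoi
  rot[9] = $disappoiS
Sorted (with $ < everything):
  sorted[0] = $disappoiS  (last char: 'S')
  sorted[1] = S$disappoi  (last char: 'i')
  sorted[2] = appoiS$dis  (last char: 's')
  sorted[3] = disappoiS$  (last char: '$')
  sorted[4] = iS$disappo  (last char: 'o')
  sorted[5] = isappoiS$d  (last char: 'd')
  sorted[6] = oiS$disapp  (last char: 'p')
  sorted[7] = poiS$disap  (last char: 'p')
  sorted[8] = ppoiS$disa  (last char: 'a')
  sorted[9] = sappoiS$di  (last char: 'i')
Last column: Sis$odppai
Original string S is at sorted index 3

Answer: Sis$odppai
3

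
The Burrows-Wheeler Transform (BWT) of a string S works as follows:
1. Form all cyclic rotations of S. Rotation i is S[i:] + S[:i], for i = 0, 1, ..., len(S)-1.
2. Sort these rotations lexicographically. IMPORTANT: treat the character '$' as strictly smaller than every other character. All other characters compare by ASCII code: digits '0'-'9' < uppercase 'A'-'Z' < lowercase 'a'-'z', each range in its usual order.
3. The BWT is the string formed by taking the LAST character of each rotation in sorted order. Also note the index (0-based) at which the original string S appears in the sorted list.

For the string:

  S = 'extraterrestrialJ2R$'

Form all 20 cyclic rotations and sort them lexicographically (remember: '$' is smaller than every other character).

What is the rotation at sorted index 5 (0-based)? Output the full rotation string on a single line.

Answer: aterrestrialJ2R$extr

Derivation:
All 20 rotations (rotation i = S[i:]+S[:i]):
  rot[0] = extraterrestrialJ2R$
  rot[1] = xtraterrestrialJ2R$e
  rot[2] = traterrestrialJ2R$ex
  rot[3] = raterrestrialJ2R$ext
  rot[4] = aterrestrialJ2R$extr
  rot[5] = terrestrialJ2R$extra
  rot[6] = errestrialJ2R$extrat
  rot[7] = rrestrialJ2R$extrate
  rot[8] = restrialJ2R$extrater
  rot[9] = estrialJ2R$extraterr
  rot[10] = strialJ2R$extraterre
  rot[11] = trialJ2R$extraterres
  rot[12] = rialJ2R$extraterrest
  rot[13] = ialJ2R$extraterrestr
  rot[14] = alJ2R$extraterrestri
  rot[15] = lJ2R$extraterrestria
  rot[16] = J2R$extraterrestrial
  rot[17] = 2R$extraterrestrialJ
  rot[18] = R$extraterrestrialJ2
  rot[19] = $extraterrestrialJ2R
Sorted (with $ < everything):
  sorted[0] = $extraterrestrialJ2R
  sorted[1] = 2R$extraterrestrialJ
  sorted[2] = J2R$extraterrestrial
  sorted[3] = R$extraterrestrialJ2
  sorted[4] = alJ2R$extraterrestri
  sorted[5] = aterrestrialJ2R$extr
  sorted[6] = errestrialJ2R$extrat
  sorted[7] = estrialJ2R$extraterr
  sorted[8] = extraterrestrialJ2R$
  sorted[9] = ialJ2R$extraterrestr
  sorted[10] = lJ2R$extraterrestria
  sorted[11] = raterrestrialJ2R$ext
  sorted[12] = restrialJ2R$extrater
  sorted[13] = rialJ2R$extraterrest
  sorted[14] = rrestrialJ2R$extrate
  sorted[15] = strialJ2R$extraterre
  sorted[16] = terrestrialJ2R$extra
  sorted[17] = traterrestrialJ2R$ex
  sorted[18] = trialJ2R$extraterres
  sorted[19] = xtraterrestrialJ2R$e
sorted[5] = aterrestrialJ2R$extr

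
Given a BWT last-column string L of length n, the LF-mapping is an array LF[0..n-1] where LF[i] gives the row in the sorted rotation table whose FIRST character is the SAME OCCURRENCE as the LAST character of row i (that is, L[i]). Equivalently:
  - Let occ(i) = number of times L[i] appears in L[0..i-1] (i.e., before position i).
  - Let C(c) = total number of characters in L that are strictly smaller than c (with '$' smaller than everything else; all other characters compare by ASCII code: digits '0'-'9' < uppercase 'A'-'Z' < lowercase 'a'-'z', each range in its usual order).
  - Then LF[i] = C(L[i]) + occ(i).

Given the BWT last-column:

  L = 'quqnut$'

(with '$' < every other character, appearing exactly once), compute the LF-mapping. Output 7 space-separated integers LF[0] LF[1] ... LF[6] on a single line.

Char counts: '$':1, 'n':1, 'q':2, 't':1, 'u':2
C (first-col start): C('$')=0, C('n')=1, C('q')=2, C('t')=4, C('u')=5
L[0]='q': occ=0, LF[0]=C('q')+0=2+0=2
L[1]='u': occ=0, LF[1]=C('u')+0=5+0=5
L[2]='q': occ=1, LF[2]=C('q')+1=2+1=3
L[3]='n': occ=0, LF[3]=C('n')+0=1+0=1
L[4]='u': occ=1, LF[4]=C('u')+1=5+1=6
L[5]='t': occ=0, LF[5]=C('t')+0=4+0=4
L[6]='$': occ=0, LF[6]=C('$')+0=0+0=0

Answer: 2 5 3 1 6 4 0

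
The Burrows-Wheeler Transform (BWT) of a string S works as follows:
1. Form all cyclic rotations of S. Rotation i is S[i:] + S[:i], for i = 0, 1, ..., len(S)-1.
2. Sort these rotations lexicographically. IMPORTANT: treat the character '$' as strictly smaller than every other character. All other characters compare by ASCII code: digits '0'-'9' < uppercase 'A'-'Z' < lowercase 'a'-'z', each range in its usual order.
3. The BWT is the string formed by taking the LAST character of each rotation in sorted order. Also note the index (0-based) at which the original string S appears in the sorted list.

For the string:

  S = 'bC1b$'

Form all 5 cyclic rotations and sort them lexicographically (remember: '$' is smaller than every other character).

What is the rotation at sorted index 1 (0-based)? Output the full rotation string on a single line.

All 5 rotations (rotation i = S[i:]+S[:i]):
  rot[0] = bC1b$
  rot[1] = C1b$b
  rot[2] = 1b$bC
  rot[3] = b$bC1
  rot[4] = $bC1b
Sorted (with $ < everything):
  sorted[0] = $bC1b
  sorted[1] = 1b$bC
  sorted[2] = C1b$b
  sorted[3] = b$bC1
  sorted[4] = bC1b$
sorted[1] = 1b$bC

Answer: 1b$bC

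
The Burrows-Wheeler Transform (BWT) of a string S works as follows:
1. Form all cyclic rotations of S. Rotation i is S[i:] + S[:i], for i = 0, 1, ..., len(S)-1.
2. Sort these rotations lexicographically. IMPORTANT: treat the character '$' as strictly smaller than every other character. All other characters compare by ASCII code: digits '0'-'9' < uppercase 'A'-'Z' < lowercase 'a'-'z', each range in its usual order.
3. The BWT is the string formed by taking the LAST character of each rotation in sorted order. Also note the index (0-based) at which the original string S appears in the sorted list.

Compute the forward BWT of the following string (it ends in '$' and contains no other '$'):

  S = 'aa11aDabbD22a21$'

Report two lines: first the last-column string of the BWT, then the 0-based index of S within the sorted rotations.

Answer: 12a1aD2baa21$Dba
12

Derivation:
All 16 rotations (rotation i = S[i:]+S[:i]):
  rot[0] = aa11aDabbD22a21$
  rot[1] = a11aDabbD22a21$a
  rot[2] = 11aDabbD22a21$aa
  rot[3] = 1aDabbD22a21$aa1
  rot[4] = aDabbD22a21$aa11
  rot[5] = DabbD22a21$aa11a
  rot[6] = abbD22a21$aa11aD
  rot[7] = bbD22a21$aa11aDa
  rot[8] = bD22a21$aa11aDab
  rot[9] = D22a21$aa11aDabb
  rot[10] = 22a21$aa11aDabbD
  rot[11] = 2a21$aa11aDabbD2
  rot[12] = a21$aa11aDabbD22
  rot[13] = 21$aa11aDabbD22a
  rot[14] = 1$aa11aDabbD22a2
  rot[15] = $aa11aDabbD22a21
Sorted (with $ < everything):
  sorted[0] = $aa11aDabbD22a21  (last char: '1')
  sorted[1] = 1$aa11aDabbD22a2  (last char: '2')
  sorted[2] = 11aDabbD22a21$aa  (last char: 'a')
  sorted[3] = 1aDabbD22a21$aa1  (last char: '1')
  sorted[4] = 21$aa11aDabbD22a  (last char: 'a')
  sorted[5] = 22a21$aa11aDabbD  (last char: 'D')
  sorted[6] = 2a21$aa11aDabbD2  (last char: '2')
  sorted[7] = D22a21$aa11aDabb  (last char: 'b')
  sorted[8] = DabbD22a21$aa11a  (last char: 'a')
  sorted[9] = a11aDabbD22a21$a  (last char: 'a')
  sorted[10] = a21$aa11aDabbD22  (last char: '2')
  sorted[11] = aDabbD22a21$aa11  (last char: '1')
  sorted[12] = aa11aDabbD22a21$  (last char: '$')
  sorted[13] = abbD22a21$aa11aD  (last char: 'D')
  sorted[14] = bD22a21$aa11aDab  (last char: 'b')
  sorted[15] = bbD22a21$aa11aDa  (last char: 'a')
Last column: 12a1aD2baa21$Dba
Original string S is at sorted index 12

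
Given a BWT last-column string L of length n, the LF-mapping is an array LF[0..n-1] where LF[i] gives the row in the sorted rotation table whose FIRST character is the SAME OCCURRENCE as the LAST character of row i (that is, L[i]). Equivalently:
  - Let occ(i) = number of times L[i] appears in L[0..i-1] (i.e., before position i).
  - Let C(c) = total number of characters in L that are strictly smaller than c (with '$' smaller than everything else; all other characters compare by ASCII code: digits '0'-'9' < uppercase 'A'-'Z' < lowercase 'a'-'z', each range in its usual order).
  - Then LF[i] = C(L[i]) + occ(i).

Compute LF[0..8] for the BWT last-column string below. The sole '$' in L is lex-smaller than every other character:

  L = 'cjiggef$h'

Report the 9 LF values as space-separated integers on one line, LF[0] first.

Char counts: '$':1, 'c':1, 'e':1, 'f':1, 'g':2, 'h':1, 'i':1, 'j':1
C (first-col start): C('$')=0, C('c')=1, C('e')=2, C('f')=3, C('g')=4, C('h')=6, C('i')=7, C('j')=8
L[0]='c': occ=0, LF[0]=C('c')+0=1+0=1
L[1]='j': occ=0, LF[1]=C('j')+0=8+0=8
L[2]='i': occ=0, LF[2]=C('i')+0=7+0=7
L[3]='g': occ=0, LF[3]=C('g')+0=4+0=4
L[4]='g': occ=1, LF[4]=C('g')+1=4+1=5
L[5]='e': occ=0, LF[5]=C('e')+0=2+0=2
L[6]='f': occ=0, LF[6]=C('f')+0=3+0=3
L[7]='$': occ=0, LF[7]=C('$')+0=0+0=0
L[8]='h': occ=0, LF[8]=C('h')+0=6+0=6

Answer: 1 8 7 4 5 2 3 0 6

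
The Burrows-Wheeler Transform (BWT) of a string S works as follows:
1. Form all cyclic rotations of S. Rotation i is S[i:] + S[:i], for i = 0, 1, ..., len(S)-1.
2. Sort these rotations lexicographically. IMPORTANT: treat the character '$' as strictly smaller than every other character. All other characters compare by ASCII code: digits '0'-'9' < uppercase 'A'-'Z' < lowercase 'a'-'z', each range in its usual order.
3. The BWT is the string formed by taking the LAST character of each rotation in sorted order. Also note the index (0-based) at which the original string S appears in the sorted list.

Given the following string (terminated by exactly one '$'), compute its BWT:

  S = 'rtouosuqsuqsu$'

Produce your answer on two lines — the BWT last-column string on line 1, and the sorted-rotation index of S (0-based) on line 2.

All 14 rotations (rotation i = S[i:]+S[:i]):
  rot[0] = rtouosuqsuqsu$
  rot[1] = touosuqsuqsu$r
  rot[2] = ouosuqsuqsu$rt
  rot[3] = uosuqsuqsu$rto
  rot[4] = osuqsuqsu$rtou
  rot[5] = suqsuqsu$rtouo
  rot[6] = uqsuqsu$rtouos
  rot[7] = qsuqsu$rtouosu
  rot[8] = suqsu$rtouosuq
  rot[9] = uqsu$rtouosuqs
  rot[10] = qsu$rtouosuqsu
  rot[11] = su$rtouosuqsuq
  rot[12] = u$rtouosuqsuqs
  rot[13] = $rtouosuqsuqsu
Sorted (with $ < everything):
  sorted[0] = $rtouosuqsuqsu  (last char: 'u')
  sorted[1] = osuqsuqsu$rtou  (last char: 'u')
  sorted[2] = ouosuqsuqsu$rt  (last char: 't')
  sorted[3] = qsu$rtouosuqsu  (last char: 'u')
  sorted[4] = qsuqsu$rtouosu  (last char: 'u')
  sorted[5] = rtouosuqsuqsu$  (last char: '$')
  sorted[6] = su$rtouosuqsuq  (last char: 'q')
  sorted[7] = suqsu$rtouosuq  (last char: 'q')
  sorted[8] = suqsuqsu$rtouo  (last char: 'o')
  sorted[9] = touosuqsuqsu$r  (last char: 'r')
  sorted[10] = u$rtouosuqsuqs  (last char: 's')
  sorted[11] = uosuqsuqsu$rto  (last char: 'o')
  sorted[12] = uqsu$rtouosuqs  (last char: 's')
  sorted[13] = uqsuqsu$rtouos  (last char: 's')
Last column: uutuu$qqorsoss
Original string S is at sorted index 5

Answer: uutuu$qqorsoss
5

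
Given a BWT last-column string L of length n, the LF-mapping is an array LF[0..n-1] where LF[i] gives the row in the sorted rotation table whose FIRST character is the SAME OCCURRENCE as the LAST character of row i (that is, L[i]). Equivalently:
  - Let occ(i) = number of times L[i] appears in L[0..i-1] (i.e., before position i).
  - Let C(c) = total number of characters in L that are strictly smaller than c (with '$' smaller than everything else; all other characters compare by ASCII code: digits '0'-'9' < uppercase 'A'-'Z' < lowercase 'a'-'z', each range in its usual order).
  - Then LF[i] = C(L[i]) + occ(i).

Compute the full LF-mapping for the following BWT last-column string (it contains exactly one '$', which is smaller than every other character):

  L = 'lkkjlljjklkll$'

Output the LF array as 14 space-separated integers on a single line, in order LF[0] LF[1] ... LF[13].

Answer: 8 4 5 1 9 10 2 3 6 11 7 12 13 0

Derivation:
Char counts: '$':1, 'j':3, 'k':4, 'l':6
C (first-col start): C('$')=0, C('j')=1, C('k')=4, C('l')=8
L[0]='l': occ=0, LF[0]=C('l')+0=8+0=8
L[1]='k': occ=0, LF[1]=C('k')+0=4+0=4
L[2]='k': occ=1, LF[2]=C('k')+1=4+1=5
L[3]='j': occ=0, LF[3]=C('j')+0=1+0=1
L[4]='l': occ=1, LF[4]=C('l')+1=8+1=9
L[5]='l': occ=2, LF[5]=C('l')+2=8+2=10
L[6]='j': occ=1, LF[6]=C('j')+1=1+1=2
L[7]='j': occ=2, LF[7]=C('j')+2=1+2=3
L[8]='k': occ=2, LF[8]=C('k')+2=4+2=6
L[9]='l': occ=3, LF[9]=C('l')+3=8+3=11
L[10]='k': occ=3, LF[10]=C('k')+3=4+3=7
L[11]='l': occ=4, LF[11]=C('l')+4=8+4=12
L[12]='l': occ=5, LF[12]=C('l')+5=8+5=13
L[13]='$': occ=0, LF[13]=C('$')+0=0+0=0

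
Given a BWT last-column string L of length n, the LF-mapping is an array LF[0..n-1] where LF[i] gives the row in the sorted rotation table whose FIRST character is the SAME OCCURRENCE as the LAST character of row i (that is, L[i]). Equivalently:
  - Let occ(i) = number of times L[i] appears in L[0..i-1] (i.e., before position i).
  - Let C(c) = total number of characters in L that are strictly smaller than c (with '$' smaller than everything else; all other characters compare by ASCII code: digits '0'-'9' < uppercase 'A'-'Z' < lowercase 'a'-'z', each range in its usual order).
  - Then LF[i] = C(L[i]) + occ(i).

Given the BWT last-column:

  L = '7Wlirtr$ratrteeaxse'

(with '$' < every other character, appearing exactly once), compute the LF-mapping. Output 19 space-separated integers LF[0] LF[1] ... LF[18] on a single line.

Char counts: '$':1, '7':1, 'W':1, 'a':2, 'e':3, 'i':1, 'l':1, 'r':4, 's':1, 't':3, 'x':1
C (first-col start): C('$')=0, C('7')=1, C('W')=2, C('a')=3, C('e')=5, C('i')=8, C('l')=9, C('r')=10, C('s')=14, C('t')=15, C('x')=18
L[0]='7': occ=0, LF[0]=C('7')+0=1+0=1
L[1]='W': occ=0, LF[1]=C('W')+0=2+0=2
L[2]='l': occ=0, LF[2]=C('l')+0=9+0=9
L[3]='i': occ=0, LF[3]=C('i')+0=8+0=8
L[4]='r': occ=0, LF[4]=C('r')+0=10+0=10
L[5]='t': occ=0, LF[5]=C('t')+0=15+0=15
L[6]='r': occ=1, LF[6]=C('r')+1=10+1=11
L[7]='$': occ=0, LF[7]=C('$')+0=0+0=0
L[8]='r': occ=2, LF[8]=C('r')+2=10+2=12
L[9]='a': occ=0, LF[9]=C('a')+0=3+0=3
L[10]='t': occ=1, LF[10]=C('t')+1=15+1=16
L[11]='r': occ=3, LF[11]=C('r')+3=10+3=13
L[12]='t': occ=2, LF[12]=C('t')+2=15+2=17
L[13]='e': occ=0, LF[13]=C('e')+0=5+0=5
L[14]='e': occ=1, LF[14]=C('e')+1=5+1=6
L[15]='a': occ=1, LF[15]=C('a')+1=3+1=4
L[16]='x': occ=0, LF[16]=C('x')+0=18+0=18
L[17]='s': occ=0, LF[17]=C('s')+0=14+0=14
L[18]='e': occ=2, LF[18]=C('e')+2=5+2=7

Answer: 1 2 9 8 10 15 11 0 12 3 16 13 17 5 6 4 18 14 7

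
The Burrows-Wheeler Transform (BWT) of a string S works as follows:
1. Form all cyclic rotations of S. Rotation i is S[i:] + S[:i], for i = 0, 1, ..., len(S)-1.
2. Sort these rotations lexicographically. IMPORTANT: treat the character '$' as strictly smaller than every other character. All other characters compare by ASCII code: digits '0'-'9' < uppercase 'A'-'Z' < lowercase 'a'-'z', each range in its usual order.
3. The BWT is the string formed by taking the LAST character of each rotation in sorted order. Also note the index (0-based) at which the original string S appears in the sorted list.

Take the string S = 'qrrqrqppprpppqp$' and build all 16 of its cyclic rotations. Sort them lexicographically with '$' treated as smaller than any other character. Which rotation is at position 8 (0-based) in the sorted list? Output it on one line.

Answer: qp$qrrqrqppprppp

Derivation:
All 16 rotations (rotation i = S[i:]+S[:i]):
  rot[0] = qrrqrqppprpppqp$
  rot[1] = rrqrqppprpppqp$q
  rot[2] = rqrqppprpppqp$qr
  rot[3] = qrqppprpppqp$qrr
  rot[4] = rqppprpppqp$qrrq
  rot[5] = qppprpppqp$qrrqr
  rot[6] = ppprpppqp$qrrqrq
  rot[7] = pprpppqp$qrrqrqp
  rot[8] = prpppqp$qrrqrqpp
  rot[9] = rpppqp$qrrqrqppp
  rot[10] = pppqp$qrrqrqpppr
  rot[11] = ppqp$qrrqrqppprp
  rot[12] = pqp$qrrqrqppprpp
  rot[13] = qp$qrrqrqppprppp
  rot[14] = p$qrrqrqppprpppq
  rot[15] = $qrrqrqppprpppqp
Sorted (with $ < everything):
  sorted[0] = $qrrqrqppprpppqp
  sorted[1] = p$qrrqrqppprpppq
  sorted[2] = pppqp$qrrqrqpppr
  sorted[3] = ppprpppqp$qrrqrq
  sorted[4] = ppqp$qrrqrqppprp
  sorted[5] = pprpppqp$qrrqrqp
  sorted[6] = pqp$qrrqrqppprpp
  sorted[7] = prpppqp$qrrqrqpp
  sorted[8] = qp$qrrqrqppprppp
  sorted[9] = qppprpppqp$qrrqr
  sorted[10] = qrqppprpppqp$qrr
  sorted[11] = qrrqrqppprpppqp$
  sorted[12] = rpppqp$qrrqrqppp
  sorted[13] = rqppprpppqp$qrrq
  sorted[14] = rqrqppprpppqp$qr
  sorted[15] = rrqrqppprpppqp$q
sorted[8] = qp$qrrqrqppprppp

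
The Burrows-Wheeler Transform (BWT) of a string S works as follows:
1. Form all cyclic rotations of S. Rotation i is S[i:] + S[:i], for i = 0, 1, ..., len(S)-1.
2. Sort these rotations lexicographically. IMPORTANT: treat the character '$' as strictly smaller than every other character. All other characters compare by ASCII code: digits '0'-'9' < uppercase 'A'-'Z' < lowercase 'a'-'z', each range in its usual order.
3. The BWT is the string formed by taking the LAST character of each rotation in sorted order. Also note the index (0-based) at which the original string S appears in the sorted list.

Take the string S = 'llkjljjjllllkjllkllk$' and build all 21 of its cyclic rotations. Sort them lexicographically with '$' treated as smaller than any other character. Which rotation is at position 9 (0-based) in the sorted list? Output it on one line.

All 21 rotations (rotation i = S[i:]+S[:i]):
  rot[0] = llkjljjjllllkjllkllk$
  rot[1] = lkjljjjllllkjllkllk$l
  rot[2] = kjljjjllllkjllkllk$ll
  rot[3] = jljjjllllkjllkllk$llk
  rot[4] = ljjjllllkjllkllk$llkj
  rot[5] = jjjllllkjllkllk$llkjl
  rot[6] = jjllllkjllkllk$llkjlj
  rot[7] = jllllkjllkllk$llkjljj
  rot[8] = llllkjllkllk$llkjljjj
  rot[9] = lllkjllkllk$llkjljjjl
  rot[10] = llkjllkllk$llkjljjjll
  rot[11] = lkjllkllk$llkjljjjlll
  rot[12] = kjllkllk$llkjljjjllll
  rot[13] = jllkllk$llkjljjjllllk
  rot[14] = llkllk$llkjljjjllllkj
  rot[15] = lkllk$llkjljjjllllkjl
  rot[16] = kllk$llkjljjjllllkjll
  rot[17] = llk$llkjljjjllllkjllk
  rot[18] = lk$llkjljjjllllkjllkl
  rot[19] = k$llkjljjjllllkjllkll
  rot[20] = $llkjljjjllllkjllkllk
Sorted (with $ < everything):
  sorted[0] = $llkjljjjllllkjllkllk
  sorted[1] = jjjllllkjllkllk$llkjl
  sorted[2] = jjllllkjllkllk$llkjlj
  sorted[3] = jljjjllllkjllkllk$llk
  sorted[4] = jllkllk$llkjljjjllllk
  sorted[5] = jllllkjllkllk$llkjljj
  sorted[6] = k$llkjljjjllllkjllkll
  sorted[7] = kjljjjllllkjllkllk$ll
  sorted[8] = kjllkllk$llkjljjjllll
  sorted[9] = kllk$llkjljjjllllkjll
  sorted[10] = ljjjllllkjllkllk$llkj
  sorted[11] = lk$llkjljjjllllkjllkl
  sorted[12] = lkjljjjllllkjllkllk$l
  sorted[13] = lkjllkllk$llkjljjjlll
  sorted[14] = lkllk$llkjljjjllllkjl
  sorted[15] = llk$llkjljjjllllkjllk
  sorted[16] = llkjljjjllllkjllkllk$
  sorted[17] = llkjllkllk$llkjljjjll
  sorted[18] = llkllk$llkjljjjllllkj
  sorted[19] = lllkjllkllk$llkjljjjl
  sorted[20] = llllkjllkllk$llkjljjj
sorted[9] = kllk$llkjljjjllllkjll

Answer: kllk$llkjljjjllllkjll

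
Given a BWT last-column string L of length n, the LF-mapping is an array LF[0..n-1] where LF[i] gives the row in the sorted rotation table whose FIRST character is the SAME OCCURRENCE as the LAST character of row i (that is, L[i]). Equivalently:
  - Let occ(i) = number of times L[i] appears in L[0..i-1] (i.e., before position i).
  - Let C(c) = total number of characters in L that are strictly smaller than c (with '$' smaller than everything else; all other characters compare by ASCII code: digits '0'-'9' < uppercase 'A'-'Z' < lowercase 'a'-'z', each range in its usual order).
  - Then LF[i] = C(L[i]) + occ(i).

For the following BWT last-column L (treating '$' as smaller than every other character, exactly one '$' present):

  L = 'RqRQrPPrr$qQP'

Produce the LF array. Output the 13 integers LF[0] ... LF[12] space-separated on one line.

Char counts: '$':1, 'P':3, 'Q':2, 'R':2, 'q':2, 'r':3
C (first-col start): C('$')=0, C('P')=1, C('Q')=4, C('R')=6, C('q')=8, C('r')=10
L[0]='R': occ=0, LF[0]=C('R')+0=6+0=6
L[1]='q': occ=0, LF[1]=C('q')+0=8+0=8
L[2]='R': occ=1, LF[2]=C('R')+1=6+1=7
L[3]='Q': occ=0, LF[3]=C('Q')+0=4+0=4
L[4]='r': occ=0, LF[4]=C('r')+0=10+0=10
L[5]='P': occ=0, LF[5]=C('P')+0=1+0=1
L[6]='P': occ=1, LF[6]=C('P')+1=1+1=2
L[7]='r': occ=1, LF[7]=C('r')+1=10+1=11
L[8]='r': occ=2, LF[8]=C('r')+2=10+2=12
L[9]='$': occ=0, LF[9]=C('$')+0=0+0=0
L[10]='q': occ=1, LF[10]=C('q')+1=8+1=9
L[11]='Q': occ=1, LF[11]=C('Q')+1=4+1=5
L[12]='P': occ=2, LF[12]=C('P')+2=1+2=3

Answer: 6 8 7 4 10 1 2 11 12 0 9 5 3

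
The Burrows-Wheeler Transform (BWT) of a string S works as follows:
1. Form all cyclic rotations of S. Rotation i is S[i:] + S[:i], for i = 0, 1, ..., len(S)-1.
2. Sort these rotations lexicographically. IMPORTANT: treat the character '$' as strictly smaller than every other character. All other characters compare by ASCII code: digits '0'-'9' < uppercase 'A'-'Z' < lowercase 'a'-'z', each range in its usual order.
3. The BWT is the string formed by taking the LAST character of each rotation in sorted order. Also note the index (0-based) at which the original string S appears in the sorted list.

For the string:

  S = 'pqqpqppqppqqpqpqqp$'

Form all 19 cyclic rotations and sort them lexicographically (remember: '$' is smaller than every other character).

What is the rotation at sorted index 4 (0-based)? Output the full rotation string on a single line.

All 19 rotations (rotation i = S[i:]+S[:i]):
  rot[0] = pqqpqppqppqqpqpqqp$
  rot[1] = qqpqppqppqqpqpqqp$p
  rot[2] = qpqppqppqqpqpqqp$pq
  rot[3] = pqppqppqqpqpqqp$pqq
  rot[4] = qppqppqqpqpqqp$pqqp
  rot[5] = ppqppqqpqpqqp$pqqpq
  rot[6] = pqppqqpqpqqp$pqqpqp
  rot[7] = qppqqpqpqqp$pqqpqpp
  rot[8] = ppqqpqpqqp$pqqpqppq
  rot[9] = pqqpqpqqp$pqqpqppqp
  rot[10] = qqpqpqqp$pqqpqppqpp
  rot[11] = qpqpqqp$pqqpqppqppq
  rot[12] = pqpqqp$pqqpqppqppqq
  rot[13] = qpqqp$pqqpqppqppqqp
  rot[14] = pqqp$pqqpqppqppqqpq
  rot[15] = qqp$pqqpqppqppqqpqp
  rot[16] = qp$pqqpqppqppqqpqpq
  rot[17] = p$pqqpqppqppqqpqpqq
  rot[18] = $pqqpqppqppqqpqpqqp
Sorted (with $ < everything):
  sorted[0] = $pqqpqppqppqqpqpqqp
  sorted[1] = p$pqqpqppqppqqpqpqq
  sorted[2] = ppqppqqpqpqqp$pqqpq
  sorted[3] = ppqqpqpqqp$pqqpqppq
  sorted[4] = pqppqppqqpqpqqp$pqq
  sorted[5] = pqppqqpqpqqp$pqqpqp
  sorted[6] = pqpqqp$pqqpqppqppqq
  sorted[7] = pqqp$pqqpqppqppqqpq
  sorted[8] = pqqpqppqppqqpqpqqp$
  sorted[9] = pqqpqpqqp$pqqpqppqp
  sorted[10] = qp$pqqpqppqppqqpqpq
  sorted[11] = qppqppqqpqpqqp$pqqp
  sorted[12] = qppqqpqpqqp$pqqpqpp
  sorted[13] = qpqppqppqqpqpqqp$pq
  sorted[14] = qpqpqqp$pqqpqppqppq
  sorted[15] = qpqqp$pqqpqppqppqqp
  sorted[16] = qqp$pqqpqppqppqqpqp
  sorted[17] = qqpqppqppqqpqpqqp$p
  sorted[18] = qqpqpqqp$pqqpqppqpp
sorted[4] = pqppqppqqpqpqqp$pqq

Answer: pqppqppqqpqpqqp$pqq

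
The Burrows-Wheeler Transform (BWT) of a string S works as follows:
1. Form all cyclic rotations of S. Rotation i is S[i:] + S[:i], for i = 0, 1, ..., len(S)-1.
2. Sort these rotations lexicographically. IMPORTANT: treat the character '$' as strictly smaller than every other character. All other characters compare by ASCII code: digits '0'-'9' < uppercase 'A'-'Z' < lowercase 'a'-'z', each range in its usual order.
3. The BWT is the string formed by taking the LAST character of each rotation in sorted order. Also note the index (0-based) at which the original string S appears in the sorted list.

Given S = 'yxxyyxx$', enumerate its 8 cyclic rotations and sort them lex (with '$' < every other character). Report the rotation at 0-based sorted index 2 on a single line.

Answer: xx$yxxyy

Derivation:
All 8 rotations (rotation i = S[i:]+S[:i]):
  rot[0] = yxxyyxx$
  rot[1] = xxyyxx$y
  rot[2] = xyyxx$yx
  rot[3] = yyxx$yxx
  rot[4] = yxx$yxxy
  rot[5] = xx$yxxyy
  rot[6] = x$yxxyyx
  rot[7] = $yxxyyxx
Sorted (with $ < everything):
  sorted[0] = $yxxyyxx
  sorted[1] = x$yxxyyx
  sorted[2] = xx$yxxyy
  sorted[3] = xxyyxx$y
  sorted[4] = xyyxx$yx
  sorted[5] = yxx$yxxy
  sorted[6] = yxxyyxx$
  sorted[7] = yyxx$yxx
sorted[2] = xx$yxxyy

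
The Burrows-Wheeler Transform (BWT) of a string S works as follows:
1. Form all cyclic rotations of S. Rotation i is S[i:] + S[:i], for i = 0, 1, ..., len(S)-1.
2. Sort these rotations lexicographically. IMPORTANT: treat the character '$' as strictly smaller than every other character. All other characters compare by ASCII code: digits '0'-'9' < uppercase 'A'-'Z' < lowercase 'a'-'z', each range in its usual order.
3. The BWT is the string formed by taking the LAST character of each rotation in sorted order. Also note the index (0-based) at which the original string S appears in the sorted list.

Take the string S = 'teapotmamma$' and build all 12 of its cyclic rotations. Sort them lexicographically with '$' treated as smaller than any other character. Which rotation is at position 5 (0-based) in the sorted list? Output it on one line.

Answer: ma$teapotmam

Derivation:
All 12 rotations (rotation i = S[i:]+S[:i]):
  rot[0] = teapotmamma$
  rot[1] = eapotmamma$t
  rot[2] = apotmamma$te
  rot[3] = potmamma$tea
  rot[4] = otmamma$teap
  rot[5] = tmamma$teapo
  rot[6] = mamma$teapot
  rot[7] = amma$teapotm
  rot[8] = mma$teapotma
  rot[9] = ma$teapotmam
  rot[10] = a$teapotmamm
  rot[11] = $teapotmamma
Sorted (with $ < everything):
  sorted[0] = $teapotmamma
  sorted[1] = a$teapotmamm
  sorted[2] = amma$teapotm
  sorted[3] = apotmamma$te
  sorted[4] = eapotmamma$t
  sorted[5] = ma$teapotmam
  sorted[6] = mamma$teapot
  sorted[7] = mma$teapotma
  sorted[8] = otmamma$teap
  sorted[9] = potmamma$tea
  sorted[10] = teapotmamma$
  sorted[11] = tmamma$teapo
sorted[5] = ma$teapotmam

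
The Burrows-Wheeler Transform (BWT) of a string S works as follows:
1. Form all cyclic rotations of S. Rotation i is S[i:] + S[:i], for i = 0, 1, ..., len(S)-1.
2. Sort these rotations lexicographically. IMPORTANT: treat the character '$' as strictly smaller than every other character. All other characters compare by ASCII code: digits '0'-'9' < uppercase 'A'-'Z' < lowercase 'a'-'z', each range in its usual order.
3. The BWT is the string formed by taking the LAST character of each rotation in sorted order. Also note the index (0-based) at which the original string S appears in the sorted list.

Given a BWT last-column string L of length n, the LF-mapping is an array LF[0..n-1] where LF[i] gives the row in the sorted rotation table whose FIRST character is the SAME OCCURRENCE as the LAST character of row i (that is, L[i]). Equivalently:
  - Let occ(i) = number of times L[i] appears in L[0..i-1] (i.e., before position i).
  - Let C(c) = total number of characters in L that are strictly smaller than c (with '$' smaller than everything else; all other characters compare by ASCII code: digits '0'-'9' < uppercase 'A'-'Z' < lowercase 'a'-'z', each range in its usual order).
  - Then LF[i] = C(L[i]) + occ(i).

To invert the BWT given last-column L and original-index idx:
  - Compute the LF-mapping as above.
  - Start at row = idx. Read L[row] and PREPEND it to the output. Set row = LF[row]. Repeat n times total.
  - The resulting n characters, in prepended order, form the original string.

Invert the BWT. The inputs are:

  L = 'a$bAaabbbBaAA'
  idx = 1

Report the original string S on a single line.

LF mapping: 5 0 9 1 6 7 10 11 12 4 8 2 3
Walk LF starting at row 1, prepending L[row]:
  step 1: row=1, L[1]='$', prepend. Next row=LF[1]=0
  step 2: row=0, L[0]='a', prepend. Next row=LF[0]=5
  step 3: row=5, L[5]='a', prepend. Next row=LF[5]=7
  step 4: row=7, L[7]='b', prepend. Next row=LF[7]=11
  step 5: row=11, L[11]='A', prepend. Next row=LF[11]=2
  step 6: row=2, L[2]='b', prepend. Next row=LF[2]=9
  step 7: row=9, L[9]='B', prepend. Next row=LF[9]=4
  step 8: row=4, L[4]='a', prepend. Next row=LF[4]=6
  step 9: row=6, L[6]='b', prepend. Next row=LF[6]=10
  step 10: row=10, L[10]='a', prepend. Next row=LF[10]=8
  step 11: row=8, L[8]='b', prepend. Next row=LF[8]=12
  step 12: row=12, L[12]='A', prepend. Next row=LF[12]=3
  step 13: row=3, L[3]='A', prepend. Next row=LF[3]=1
Reversed output: AAbabaBbAbaa$

Answer: AAbabaBbAbaa$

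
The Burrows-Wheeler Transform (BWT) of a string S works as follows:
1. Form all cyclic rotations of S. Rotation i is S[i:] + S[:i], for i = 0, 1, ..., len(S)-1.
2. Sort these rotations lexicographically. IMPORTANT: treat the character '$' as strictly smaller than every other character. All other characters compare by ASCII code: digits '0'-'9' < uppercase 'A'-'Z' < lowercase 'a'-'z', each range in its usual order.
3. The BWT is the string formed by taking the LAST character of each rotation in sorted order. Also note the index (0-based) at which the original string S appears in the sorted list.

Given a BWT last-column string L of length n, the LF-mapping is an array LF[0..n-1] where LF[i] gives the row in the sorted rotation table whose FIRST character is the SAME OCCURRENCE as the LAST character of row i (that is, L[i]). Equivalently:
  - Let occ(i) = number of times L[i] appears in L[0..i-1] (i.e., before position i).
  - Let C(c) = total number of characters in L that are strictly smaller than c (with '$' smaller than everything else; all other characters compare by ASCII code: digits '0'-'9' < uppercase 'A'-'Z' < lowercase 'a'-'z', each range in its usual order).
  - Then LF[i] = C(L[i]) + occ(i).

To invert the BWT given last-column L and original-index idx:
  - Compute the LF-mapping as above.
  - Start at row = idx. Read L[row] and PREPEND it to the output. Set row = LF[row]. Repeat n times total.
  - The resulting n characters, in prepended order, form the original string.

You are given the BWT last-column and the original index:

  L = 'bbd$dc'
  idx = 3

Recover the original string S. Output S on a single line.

Answer: cddbb$

Derivation:
LF mapping: 1 2 4 0 5 3
Walk LF starting at row 3, prepending L[row]:
  step 1: row=3, L[3]='$', prepend. Next row=LF[3]=0
  step 2: row=0, L[0]='b', prepend. Next row=LF[0]=1
  step 3: row=1, L[1]='b', prepend. Next row=LF[1]=2
  step 4: row=2, L[2]='d', prepend. Next row=LF[2]=4
  step 5: row=4, L[4]='d', prepend. Next row=LF[4]=5
  step 6: row=5, L[5]='c', prepend. Next row=LF[5]=3
Reversed output: cddbb$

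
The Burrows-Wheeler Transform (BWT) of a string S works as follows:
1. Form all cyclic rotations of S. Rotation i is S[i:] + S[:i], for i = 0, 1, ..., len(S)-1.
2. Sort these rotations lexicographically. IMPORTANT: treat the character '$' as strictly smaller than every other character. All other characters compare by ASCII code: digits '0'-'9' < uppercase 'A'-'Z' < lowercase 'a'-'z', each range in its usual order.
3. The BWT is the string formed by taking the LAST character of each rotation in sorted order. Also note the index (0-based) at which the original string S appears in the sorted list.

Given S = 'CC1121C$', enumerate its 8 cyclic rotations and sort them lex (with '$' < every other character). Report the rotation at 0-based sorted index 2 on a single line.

All 8 rotations (rotation i = S[i:]+S[:i]):
  rot[0] = CC1121C$
  rot[1] = C1121C$C
  rot[2] = 1121C$CC
  rot[3] = 121C$CC1
  rot[4] = 21C$CC11
  rot[5] = 1C$CC112
  rot[6] = C$CC1121
  rot[7] = $CC1121C
Sorted (with $ < everything):
  sorted[0] = $CC1121C
  sorted[1] = 1121C$CC
  sorted[2] = 121C$CC1
  sorted[3] = 1C$CC112
  sorted[4] = 21C$CC11
  sorted[5] = C$CC1121
  sorted[6] = C1121C$C
  sorted[7] = CC1121C$
sorted[2] = 121C$CC1

Answer: 121C$CC1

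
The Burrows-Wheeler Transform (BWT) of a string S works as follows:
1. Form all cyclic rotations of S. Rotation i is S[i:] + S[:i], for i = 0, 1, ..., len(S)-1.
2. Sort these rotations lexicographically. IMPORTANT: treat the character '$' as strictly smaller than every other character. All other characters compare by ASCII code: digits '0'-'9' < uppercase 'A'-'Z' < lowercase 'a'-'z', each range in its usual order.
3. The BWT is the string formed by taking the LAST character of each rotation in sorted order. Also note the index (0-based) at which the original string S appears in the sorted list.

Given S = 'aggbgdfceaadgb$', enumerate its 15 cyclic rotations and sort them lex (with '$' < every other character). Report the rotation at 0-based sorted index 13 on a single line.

Answer: gdfceaadgb$aggb

Derivation:
All 15 rotations (rotation i = S[i:]+S[:i]):
  rot[0] = aggbgdfceaadgb$
  rot[1] = ggbgdfceaadgb$a
  rot[2] = gbgdfceaadgb$ag
  rot[3] = bgdfceaadgb$agg
  rot[4] = gdfceaadgb$aggb
  rot[5] = dfceaadgb$aggbg
  rot[6] = fceaadgb$aggbgd
  rot[7] = ceaadgb$aggbgdf
  rot[8] = eaadgb$aggbgdfc
  rot[9] = aadgb$aggbgdfce
  rot[10] = adgb$aggbgdfcea
  rot[11] = dgb$aggbgdfceaa
  rot[12] = gb$aggbgdfceaad
  rot[13] = b$aggbgdfceaadg
  rot[14] = $aggbgdfceaadgb
Sorted (with $ < everything):
  sorted[0] = $aggbgdfceaadgb
  sorted[1] = aadgb$aggbgdfce
  sorted[2] = adgb$aggbgdfcea
  sorted[3] = aggbgdfceaadgb$
  sorted[4] = b$aggbgdfceaadg
  sorted[5] = bgdfceaadgb$agg
  sorted[6] = ceaadgb$aggbgdf
  sorted[7] = dfceaadgb$aggbg
  sorted[8] = dgb$aggbgdfceaa
  sorted[9] = eaadgb$aggbgdfc
  sorted[10] = fceaadgb$aggbgd
  sorted[11] = gb$aggbgdfceaad
  sorted[12] = gbgdfceaadgb$ag
  sorted[13] = gdfceaadgb$aggb
  sorted[14] = ggbgdfceaadgb$a
sorted[13] = gdfceaadgb$aggb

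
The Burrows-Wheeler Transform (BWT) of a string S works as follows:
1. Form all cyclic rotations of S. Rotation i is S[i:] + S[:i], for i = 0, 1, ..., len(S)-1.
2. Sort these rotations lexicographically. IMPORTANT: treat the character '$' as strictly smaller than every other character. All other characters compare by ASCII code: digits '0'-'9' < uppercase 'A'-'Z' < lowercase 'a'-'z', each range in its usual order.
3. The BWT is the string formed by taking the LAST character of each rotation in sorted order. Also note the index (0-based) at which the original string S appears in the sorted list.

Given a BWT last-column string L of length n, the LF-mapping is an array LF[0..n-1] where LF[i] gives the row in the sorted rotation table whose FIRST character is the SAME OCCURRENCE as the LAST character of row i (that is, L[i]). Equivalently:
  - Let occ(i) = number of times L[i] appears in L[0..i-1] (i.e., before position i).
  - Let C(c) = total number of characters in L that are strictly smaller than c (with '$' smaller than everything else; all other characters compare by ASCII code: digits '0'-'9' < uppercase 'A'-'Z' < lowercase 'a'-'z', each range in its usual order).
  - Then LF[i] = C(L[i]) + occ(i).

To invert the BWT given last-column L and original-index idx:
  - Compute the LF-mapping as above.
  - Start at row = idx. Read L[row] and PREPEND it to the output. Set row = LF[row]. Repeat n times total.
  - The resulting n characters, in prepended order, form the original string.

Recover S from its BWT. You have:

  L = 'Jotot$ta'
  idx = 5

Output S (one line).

Answer: tattooJ$

Derivation:
LF mapping: 1 3 5 4 6 0 7 2
Walk LF starting at row 5, prepending L[row]:
  step 1: row=5, L[5]='$', prepend. Next row=LF[5]=0
  step 2: row=0, L[0]='J', prepend. Next row=LF[0]=1
  step 3: row=1, L[1]='o', prepend. Next row=LF[1]=3
  step 4: row=3, L[3]='o', prepend. Next row=LF[3]=4
  step 5: row=4, L[4]='t', prepend. Next row=LF[4]=6
  step 6: row=6, L[6]='t', prepend. Next row=LF[6]=7
  step 7: row=7, L[7]='a', prepend. Next row=LF[7]=2
  step 8: row=2, L[2]='t', prepend. Next row=LF[2]=5
Reversed output: tattooJ$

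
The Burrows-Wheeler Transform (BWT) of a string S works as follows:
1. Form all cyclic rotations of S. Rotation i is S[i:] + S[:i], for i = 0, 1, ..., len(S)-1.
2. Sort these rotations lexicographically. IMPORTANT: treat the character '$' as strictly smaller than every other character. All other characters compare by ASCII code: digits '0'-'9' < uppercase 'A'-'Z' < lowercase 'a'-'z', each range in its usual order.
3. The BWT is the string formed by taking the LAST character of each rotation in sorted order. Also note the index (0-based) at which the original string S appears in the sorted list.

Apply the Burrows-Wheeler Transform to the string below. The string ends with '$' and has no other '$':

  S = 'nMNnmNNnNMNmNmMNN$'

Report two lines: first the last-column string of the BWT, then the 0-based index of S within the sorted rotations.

All 18 rotations (rotation i = S[i:]+S[:i]):
  rot[0] = nMNnmNNnNMNmNmMNN$
  rot[1] = MNnmNNnNMNmNmMNN$n
  rot[2] = NnmNNnNMNmNmMNN$nM
  rot[3] = nmNNnNMNmNmMNN$nMN
  rot[4] = mNNnNMNmNmMNN$nMNn
  rot[5] = NNnNMNmNmMNN$nMNnm
  rot[6] = NnNMNmNmMNN$nMNnmN
  rot[7] = nNMNmNmMNN$nMNnmNN
  rot[8] = NMNmNmMNN$nMNnmNNn
  rot[9] = MNmNmMNN$nMNnmNNnN
  rot[10] = NmNmMNN$nMNnmNNnNM
  rot[11] = mNmMNN$nMNnmNNnNMN
  rot[12] = NmMNN$nMNnmNNnNMNm
  rot[13] = mMNN$nMNnmNNnNMNmN
  rot[14] = MNN$nMNnmNNnNMNmNm
  rot[15] = NN$nMNnmNNnNMNmNmM
  rot[16] = N$nMNnmNNnNMNmNmMN
  rot[17] = $nMNnmNNnNMNmNmMNN
Sorted (with $ < everything):
  sorted[0] = $nMNnmNNnNMNmNmMNN  (last char: 'N')
  sorted[1] = MNN$nMNnmNNnNMNmNm  (last char: 'm')
  sorted[2] = MNmNmMNN$nMNnmNNnN  (last char: 'N')
  sorted[3] = MNnmNNnNMNmNmMNN$n  (last char: 'n')
  sorted[4] = N$nMNnmNNnNMNmNmMN  (last char: 'N')
  sorted[5] = NMNmNmMNN$nMNnmNNn  (last char: 'n')
  sorted[6] = NN$nMNnmNNnNMNmNmM  (last char: 'M')
  sorted[7] = NNnNMNmNmMNN$nMNnm  (last char: 'm')
  sorted[8] = NmMNN$nMNnmNNnNMNm  (last char: 'm')
  sorted[9] = NmNmMNN$nMNnmNNnNM  (last char: 'M')
  sorted[10] = NnNMNmNmMNN$nMNnmN  (last char: 'N')
  sorted[11] = NnmNNnNMNmNmMNN$nM  (last char: 'M')
  sorted[12] = mMNN$nMNnmNNnNMNmN  (last char: 'N')
  sorted[13] = mNNnNMNmNmMNN$nMNn  (last char: 'n')
  sorted[14] = mNmMNN$nMNnmNNnNMN  (last char: 'N')
  sorted[15] = nMNnmNNnNMNmNmMNN$  (last char: '$')
  sorted[16] = nNMNmNmMNN$nMNnmNN  (last char: 'N')
  sorted[17] = nmNNnNMNmNmMNN$nMN  (last char: 'N')
Last column: NmNnNnMmmMNMNnN$NN
Original string S is at sorted index 15

Answer: NmNnNnMmmMNMNnN$NN
15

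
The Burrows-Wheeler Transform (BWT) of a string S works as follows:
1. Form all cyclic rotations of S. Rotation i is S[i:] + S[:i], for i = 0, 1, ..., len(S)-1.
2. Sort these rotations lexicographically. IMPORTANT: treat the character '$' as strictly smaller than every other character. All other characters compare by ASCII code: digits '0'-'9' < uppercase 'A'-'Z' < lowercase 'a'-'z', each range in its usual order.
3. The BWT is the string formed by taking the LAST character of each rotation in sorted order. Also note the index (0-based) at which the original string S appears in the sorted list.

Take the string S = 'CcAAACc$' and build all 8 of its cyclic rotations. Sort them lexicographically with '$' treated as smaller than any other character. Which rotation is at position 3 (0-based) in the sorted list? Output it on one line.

All 8 rotations (rotation i = S[i:]+S[:i]):
  rot[0] = CcAAACc$
  rot[1] = cAAACc$C
  rot[2] = AAACc$Cc
  rot[3] = AACc$CcA
  rot[4] = ACc$CcAA
  rot[5] = Cc$CcAAA
  rot[6] = c$CcAAAC
  rot[7] = $CcAAACc
Sorted (with $ < everything):
  sorted[0] = $CcAAACc
  sorted[1] = AAACc$Cc
  sorted[2] = AACc$CcA
  sorted[3] = ACc$CcAA
  sorted[4] = Cc$CcAAA
  sorted[5] = CcAAACc$
  sorted[6] = c$CcAAAC
  sorted[7] = cAAACc$C
sorted[3] = ACc$CcAA

Answer: ACc$CcAA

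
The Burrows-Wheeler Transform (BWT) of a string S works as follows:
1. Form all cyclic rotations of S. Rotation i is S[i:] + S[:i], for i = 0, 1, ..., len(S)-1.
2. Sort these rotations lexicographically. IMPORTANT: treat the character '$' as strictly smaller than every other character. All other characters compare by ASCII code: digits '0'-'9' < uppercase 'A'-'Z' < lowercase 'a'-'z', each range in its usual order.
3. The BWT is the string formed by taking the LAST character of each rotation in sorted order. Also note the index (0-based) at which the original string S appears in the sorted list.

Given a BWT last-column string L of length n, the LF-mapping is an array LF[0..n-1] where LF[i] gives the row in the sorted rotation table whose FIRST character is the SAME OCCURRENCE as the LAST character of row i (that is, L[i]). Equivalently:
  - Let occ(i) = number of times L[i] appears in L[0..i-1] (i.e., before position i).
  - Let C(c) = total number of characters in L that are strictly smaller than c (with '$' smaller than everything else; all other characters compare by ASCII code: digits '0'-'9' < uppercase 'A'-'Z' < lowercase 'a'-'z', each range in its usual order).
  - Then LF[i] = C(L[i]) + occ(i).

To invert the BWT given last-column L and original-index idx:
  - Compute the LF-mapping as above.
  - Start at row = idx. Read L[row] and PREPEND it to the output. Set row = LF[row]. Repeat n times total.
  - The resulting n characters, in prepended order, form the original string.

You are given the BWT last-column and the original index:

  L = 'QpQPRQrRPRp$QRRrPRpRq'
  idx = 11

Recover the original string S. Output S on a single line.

Answer: RRpqrpPPpRRQRRrQQPRQ$

Derivation:
LF mapping: 4 15 5 1 8 6 19 9 2 10 16 0 7 11 12 20 3 13 17 14 18
Walk LF starting at row 11, prepending L[row]:
  step 1: row=11, L[11]='$', prepend. Next row=LF[11]=0
  step 2: row=0, L[0]='Q', prepend. Next row=LF[0]=4
  step 3: row=4, L[4]='R', prepend. Next row=LF[4]=8
  step 4: row=8, L[8]='P', prepend. Next row=LF[8]=2
  step 5: row=2, L[2]='Q', prepend. Next row=LF[2]=5
  step 6: row=5, L[5]='Q', prepend. Next row=LF[5]=6
  step 7: row=6, L[6]='r', prepend. Next row=LF[6]=19
  step 8: row=19, L[19]='R', prepend. Next row=LF[19]=14
  step 9: row=14, L[14]='R', prepend. Next row=LF[14]=12
  step 10: row=12, L[12]='Q', prepend. Next row=LF[12]=7
  step 11: row=7, L[7]='R', prepend. Next row=LF[7]=9
  step 12: row=9, L[9]='R', prepend. Next row=LF[9]=10
  step 13: row=10, L[10]='p', prepend. Next row=LF[10]=16
  step 14: row=16, L[16]='P', prepend. Next row=LF[16]=3
  step 15: row=3, L[3]='P', prepend. Next row=LF[3]=1
  step 16: row=1, L[1]='p', prepend. Next row=LF[1]=15
  step 17: row=15, L[15]='r', prepend. Next row=LF[15]=20
  step 18: row=20, L[20]='q', prepend. Next row=LF[20]=18
  step 19: row=18, L[18]='p', prepend. Next row=LF[18]=17
  step 20: row=17, L[17]='R', prepend. Next row=LF[17]=13
  step 21: row=13, L[13]='R', prepend. Next row=LF[13]=11
Reversed output: RRpqrpPPpRRQRRrQQPRQ$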